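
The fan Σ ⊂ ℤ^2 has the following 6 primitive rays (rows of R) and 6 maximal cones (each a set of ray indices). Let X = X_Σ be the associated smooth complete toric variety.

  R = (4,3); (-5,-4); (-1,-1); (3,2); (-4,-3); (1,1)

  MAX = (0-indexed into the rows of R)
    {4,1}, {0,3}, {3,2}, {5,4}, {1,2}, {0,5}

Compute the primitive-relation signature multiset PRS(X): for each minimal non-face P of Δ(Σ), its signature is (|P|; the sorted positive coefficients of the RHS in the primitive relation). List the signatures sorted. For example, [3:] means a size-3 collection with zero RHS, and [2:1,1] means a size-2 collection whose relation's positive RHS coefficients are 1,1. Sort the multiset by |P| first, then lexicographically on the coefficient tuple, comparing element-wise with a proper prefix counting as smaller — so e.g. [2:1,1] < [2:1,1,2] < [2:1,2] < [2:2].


|primitive collections| = 9. Relations:

  P={0,4}:  v_{0} + v_{4} = 0  →  sig = [2:]
  P={2,5}:  v_{2} + v_{5} = 0  →  sig = [2:]
  P={0,1}:  v_{0} + v_{1} = v_{2}  →  sig = [2:1]
  P={0,2}:  v_{0} + v_{2} = v_{3}  →  sig = [2:1]
  P={1,5}:  v_{1} + v_{5} = v_{4}  →  sig = [2:1]
  P={2,4}:  v_{2} + v_{4} = v_{1}  →  sig = [2:1]
  P={3,4}:  v_{3} + v_{4} = v_{2}  →  sig = [2:1]
  P={3,5}:  v_{3} + v_{5} = v_{0}  →  sig = [2:1]
  P={1,3}:  v_{1} + v_{3} = 2·v_{2}  →  sig = [2:2]

Signatures (|P|; sorted positive RHS coefficients), sorted:
{ [2:] ×2,  [2:1] ×6,  [2:2] }


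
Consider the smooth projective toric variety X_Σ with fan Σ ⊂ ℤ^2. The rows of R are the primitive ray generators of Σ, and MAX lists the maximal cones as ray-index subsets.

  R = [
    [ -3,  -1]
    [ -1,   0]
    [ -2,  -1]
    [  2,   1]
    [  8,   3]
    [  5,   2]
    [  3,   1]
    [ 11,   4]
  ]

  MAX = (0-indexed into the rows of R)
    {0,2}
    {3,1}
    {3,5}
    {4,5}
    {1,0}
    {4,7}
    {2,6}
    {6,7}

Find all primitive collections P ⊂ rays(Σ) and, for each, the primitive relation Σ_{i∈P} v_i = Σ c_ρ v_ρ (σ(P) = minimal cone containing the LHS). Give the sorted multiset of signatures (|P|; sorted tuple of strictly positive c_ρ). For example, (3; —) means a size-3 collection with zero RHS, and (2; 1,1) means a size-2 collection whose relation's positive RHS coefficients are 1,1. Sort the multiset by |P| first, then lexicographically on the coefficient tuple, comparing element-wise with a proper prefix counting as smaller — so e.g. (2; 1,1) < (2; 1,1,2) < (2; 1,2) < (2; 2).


Primitive collections (20):

  • {0,6}:  v_{0} + v_{6} = 0  →  sig = (2; —)
  • {2,3}:  v_{2} + v_{3} = 0  →  sig = (2; —)
  • {0,3}:  v_{0} + v_{3} = v_{1}  →  sig = (2; 1)
  • {0,4}:  v_{0} + v_{4} = v_{5}  →  sig = (2; 1)
  • {0,5}:  v_{0} + v_{5} = v_{3}  →  sig = (2; 1)
  • {0,7}:  v_{0} + v_{7} = v_{4}  →  sig = (2; 1)
  • {1,2}:  v_{1} + v_{2} = v_{0}  →  sig = (2; 1)
  • {1,6}:  v_{1} + v_{6} = v_{3}  →  sig = (2; 1)
  • {2,5}:  v_{2} + v_{5} = v_{6}  →  sig = (2; 1)
  • {3,6}:  v_{3} + v_{6} = v_{5}  →  sig = (2; 1)
  • {4,6}:  v_{4} + v_{6} = v_{7}  →  sig = (2; 1)
  • {5,6}:  v_{5} + v_{6} = v_{4}  →  sig = (2; 1)
  • {1,4}:  v_{1} + v_{4} = v_{3} + v_{5}  →  sig = (2; 1,1)
  • {3,7}:  v_{3} + v_{7} = v_{4} + v_{5}  →  sig = (2; 1,1)
  • {1,5}:  v_{1} + v_{5} = 2·v_{3}  →  sig = (2; 2)
  • {1,7}:  v_{1} + v_{7} = 2·v_{5}  →  sig = (2; 2)
  • {2,4}:  v_{2} + v_{4} = 2·v_{6}  →  sig = (2; 2)
  • {3,4}:  v_{3} + v_{4} = 2·v_{5}  →  sig = (2; 2)
  • {5,7}:  v_{5} + v_{7} = 2·v_{4}  →  sig = (2; 2)
  • {2,7}:  v_{2} + v_{7} = 3·v_{6}  →  sig = (2; 3)

Hence PRS(X_Σ) =
{ (2; —) ×2,  (2; 1) ×10,  (2; 1,1) ×2,  (2; 2) ×5,  (2; 3) }


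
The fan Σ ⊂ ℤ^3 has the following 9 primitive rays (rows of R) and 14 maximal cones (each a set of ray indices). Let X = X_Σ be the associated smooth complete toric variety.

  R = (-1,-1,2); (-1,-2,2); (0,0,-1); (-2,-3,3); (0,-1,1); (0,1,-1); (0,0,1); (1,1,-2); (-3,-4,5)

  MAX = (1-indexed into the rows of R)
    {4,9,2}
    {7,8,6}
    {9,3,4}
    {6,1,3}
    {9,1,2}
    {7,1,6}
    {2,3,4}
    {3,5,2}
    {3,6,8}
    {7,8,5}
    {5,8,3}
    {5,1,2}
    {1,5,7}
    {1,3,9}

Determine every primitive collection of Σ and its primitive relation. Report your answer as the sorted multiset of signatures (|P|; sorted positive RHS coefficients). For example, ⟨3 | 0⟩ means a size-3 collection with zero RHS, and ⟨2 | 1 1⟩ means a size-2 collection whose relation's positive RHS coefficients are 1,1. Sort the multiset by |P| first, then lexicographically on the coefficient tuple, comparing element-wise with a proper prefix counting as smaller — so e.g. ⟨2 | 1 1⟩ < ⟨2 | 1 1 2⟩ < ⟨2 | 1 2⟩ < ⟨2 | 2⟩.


|primitive collections| = 18. Relations:

  P={1,8}:  v_{1} + v_{8} = 0  so sig = ⟨2 | 0⟩
  P={3,7}:  v_{3} + v_{7} = 0  so sig = ⟨2 | 0⟩
  P={5,6}:  v_{5} + v_{6} = 0  so sig = ⟨2 | 0⟩
  P={1,4}:  v_{1} + v_{4} = v_{9}  so sig = ⟨2 | 1⟩
  P={8,9}:  v_{8} + v_{9} = v_{4}  so sig = ⟨2 | 1⟩
  P={2,6}:  v_{2} + v_{6} = v_{1} + v_{3}  so sig = ⟨2 | 1 1⟩
  P={2,7}:  v_{2} + v_{7} = v_{1} + v_{5}  so sig = ⟨2 | 1 1⟩
  P={2,8}:  v_{2} + v_{8} = v_{3} + v_{5}  so sig = ⟨2 | 1 1⟩
  P={4,7}:  v_{4} + v_{7} = v_{1} + v_{2}  so sig = ⟨2 | 1 1⟩
  P={4,8}:  v_{4} + v_{8} = v_{2} + v_{3}  so sig = ⟨2 | 1 1⟩
  P={5,9}:  v_{5} + v_{9} = v_{1} + 2·v_{2}  so sig = ⟨2 | 1 2⟩
  P={7,9}:  v_{7} + v_{9} = 2·v_{1} + v_{2}  so sig = ⟨2 | 1 2⟩
  P={4,5}:  v_{4} + v_{5} = 2·v_{2}  so sig = ⟨2 | 2⟩
  P={4,6}:  v_{4} + v_{6} = 2·v_{1} + 2·v_{3}  so sig = ⟨2 | 2 2⟩
  P={6,9}:  v_{6} + v_{9} = 3·v_{1} + 2·v_{3}  so sig = ⟨2 | 2 3⟩
  P={1,2,3}:  v_{1} + v_{2} + v_{3} = v_{4}  so sig = ⟨3 | 1⟩
  P={1,3,5}:  v_{1} + v_{3} + v_{5} = v_{2}  so sig = ⟨3 | 1⟩
  P={2,3,9}:  v_{2} + v_{3} + v_{9} = 2·v_{4}  so sig = ⟨3 | 2⟩

Hence PRS(X_Σ) =
{ ⟨2 | 0⟩ ×3,  ⟨2 | 1⟩ ×2,  ⟨2 | 1 1⟩ ×5,  ⟨2 | 1 2⟩ ×2,  ⟨2 | 2⟩,  ⟨2 | 2 2⟩,  ⟨2 | 2 3⟩,  ⟨3 | 1⟩ ×2,  ⟨3 | 2⟩ }


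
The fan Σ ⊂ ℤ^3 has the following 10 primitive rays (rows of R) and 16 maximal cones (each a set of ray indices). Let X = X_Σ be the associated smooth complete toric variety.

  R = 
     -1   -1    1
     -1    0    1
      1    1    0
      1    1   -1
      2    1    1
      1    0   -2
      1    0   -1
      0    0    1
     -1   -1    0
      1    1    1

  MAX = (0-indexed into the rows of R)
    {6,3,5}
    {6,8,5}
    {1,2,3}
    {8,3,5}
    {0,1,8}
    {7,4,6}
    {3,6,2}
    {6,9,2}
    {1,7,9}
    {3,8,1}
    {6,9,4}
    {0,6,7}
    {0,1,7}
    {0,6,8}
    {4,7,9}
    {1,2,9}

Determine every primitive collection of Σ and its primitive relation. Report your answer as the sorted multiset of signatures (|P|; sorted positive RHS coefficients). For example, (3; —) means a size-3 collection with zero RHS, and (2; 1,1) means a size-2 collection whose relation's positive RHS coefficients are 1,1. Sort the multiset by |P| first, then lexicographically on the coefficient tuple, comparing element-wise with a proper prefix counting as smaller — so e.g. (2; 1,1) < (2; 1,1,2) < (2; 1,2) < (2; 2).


Minimal non-faces — 23 found among 10 rays, 16 max cones:

  P = {0,3}:  v_{0} + v_{3} = 0  so sig = (2; —)
  P = {1,6}:  v_{1} + v_{6} = 0  so sig = (2; —)
  P = {2,8}:  v_{2} + v_{8} = 0  so sig = (2; —)
  P = {0,2}:  v_{0} + v_{2} = v_{7}  so sig = (2; 1)
  P = {2,7}:  v_{2} + v_{7} = v_{9}  so sig = (2; 1)
  P = {3,7}:  v_{3} + v_{7} = v_{2}  so sig = (2; 1)
  P = {5,7}:  v_{5} + v_{7} = v_{6}  so sig = (2; 1)
  P = {7,8}:  v_{7} + v_{8} = v_{0}  so sig = (2; 1)
  P = {8,9}:  v_{8} + v_{9} = v_{7}  so sig = (2; 1)
  P = {0,5}:  v_{0} + v_{5} = v_{6} + v_{8}  so sig = (2; 1,1)
  P = {1,4}:  v_{1} + v_{4} = v_{7} + v_{9}  so sig = (2; 1,1)
  P = {1,5}:  v_{1} + v_{5} = v_{3} + v_{8}  so sig = (2; 1,1)
  P = {2,5}:  v_{2} + v_{5} = v_{3} + v_{6}  so sig = (2; 1,1)
  P = {5,9}:  v_{5} + v_{9} = v_{2} + v_{6}  so sig = (2; 1,1)
  P = {3,4}:  v_{3} + v_{4} = v_{2} + v_{6} + v_{9}  so sig = (2; 1,1,1)
  P = {2,4}:  v_{2} + v_{4} = v_{6} + 2·v_{9}  so sig = (2; 1,2)
  P = {4,5}:  v_{4} + v_{5} = 2·v_{6} + v_{9}  so sig = (2; 1,2)
  P = {4,8}:  v_{4} + v_{8} = v_{6} + 2·v_{7}  so sig = (2; 1,2)
  P = {0,4}:  v_{0} + v_{4} = v_{6} + 3·v_{7}  so sig = (2; 1,3)
  P = {0,9}:  v_{0} + v_{9} = 2·v_{7}  so sig = (2; 2)
  P = {3,9}:  v_{3} + v_{9} = 2·v_{2}  so sig = (2; 2)
  P = {3,6,8}:  v_{3} + v_{6} + v_{8} = v_{5}  so sig = (3; 1)
  P = {6,7,9}:  v_{6} + v_{7} + v_{9} = v_{4}  so sig = (3; 1)

Signatures (|P|; sorted positive RHS coefficients), sorted:
    (2; —)
    (2; —)
    (2; —)
    (2; 1)
    (2; 1)
    (2; 1)
    (2; 1)
    (2; 1)
    (2; 1)
    (2; 1,1)
    (2; 1,1)
    (2; 1,1)
    (2; 1,1)
    (2; 1,1)
    (2; 1,1,1)
    (2; 1,2)
    (2; 1,2)
    (2; 1,2)
    (2; 1,3)
    (2; 2)
    (2; 2)
    (3; 1)
    (3; 1)


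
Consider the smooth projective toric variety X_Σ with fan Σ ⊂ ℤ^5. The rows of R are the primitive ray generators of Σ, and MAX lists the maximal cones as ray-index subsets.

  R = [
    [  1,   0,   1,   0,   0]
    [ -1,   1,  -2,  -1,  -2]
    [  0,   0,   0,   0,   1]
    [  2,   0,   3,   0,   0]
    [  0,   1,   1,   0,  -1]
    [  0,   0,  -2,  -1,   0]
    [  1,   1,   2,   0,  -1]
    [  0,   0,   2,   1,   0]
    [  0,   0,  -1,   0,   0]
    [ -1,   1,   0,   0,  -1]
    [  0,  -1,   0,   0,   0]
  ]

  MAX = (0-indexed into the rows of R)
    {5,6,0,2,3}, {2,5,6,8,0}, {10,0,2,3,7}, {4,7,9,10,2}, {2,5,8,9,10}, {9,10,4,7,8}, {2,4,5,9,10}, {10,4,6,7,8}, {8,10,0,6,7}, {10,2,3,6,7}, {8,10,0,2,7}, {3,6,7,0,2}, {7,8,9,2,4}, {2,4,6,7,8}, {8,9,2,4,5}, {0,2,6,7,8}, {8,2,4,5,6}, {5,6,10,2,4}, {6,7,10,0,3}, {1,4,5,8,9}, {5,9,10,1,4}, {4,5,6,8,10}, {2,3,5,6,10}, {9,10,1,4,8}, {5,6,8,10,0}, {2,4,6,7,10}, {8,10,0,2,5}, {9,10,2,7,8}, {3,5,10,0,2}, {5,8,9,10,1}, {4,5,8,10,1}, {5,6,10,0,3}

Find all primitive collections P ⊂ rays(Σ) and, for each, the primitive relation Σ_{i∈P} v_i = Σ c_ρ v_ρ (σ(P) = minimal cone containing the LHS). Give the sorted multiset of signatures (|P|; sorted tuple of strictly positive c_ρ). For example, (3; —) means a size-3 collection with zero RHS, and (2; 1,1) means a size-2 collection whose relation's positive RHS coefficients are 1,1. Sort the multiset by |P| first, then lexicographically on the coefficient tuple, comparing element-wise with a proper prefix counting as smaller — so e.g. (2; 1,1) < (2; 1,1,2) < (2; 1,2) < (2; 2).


16 minimal non-faces of Δ(Σ) (on 11 rays):

  {5,7}:  v_{5} + v_{7} = 0  →  sig = (2; —)
  {0,4}:  v_{0} + v_{4} = v_{6}  →  sig = (2; 1)
  {0,9}:  v_{0} + v_{9} = v_{4}  →  sig = (2; 1)
  {1,2}:  v_{1} + v_{2} = v_{5} + v_{9}  →  sig = (2; 1,1)
  {1,3}:  v_{1} + v_{3} = v_{4} + v_{5} + v_{6} + v_{10}  →  sig = (2; 1,1,1,1)
  {1,7}:  v_{1} + v_{7} = v_{4} + v_{8} + v_{9} + v_{10}  →  sig = (2; 1,1,1,1)
  {3,9}:  v_{3} + v_{9} = v_{2} + v_{4} + v_{6} + v_{10}  →  sig = (2; 1,1,1,1)
  {0,1}:  v_{0} + v_{1} = 2·v_{4} + v_{5} + v_{8} + v_{10}  →  sig = (2; 1,1,1,2)
  {1,6}:  v_{1} + v_{6} = 3·v_{4} + v_{5} + v_{8} + v_{10}  →  sig = (2; 1,1,1,3)
  {3,4}:  v_{3} + v_{4} = v_{2} + 2·v_{6} + v_{10}  →  sig = (2; 1,1,2)
  {3,8}:  v_{3} + v_{8} = 2·v_{0}  →  sig = (2; 2)
  {6,9}:  v_{6} + v_{9} = 2·v_{4}  →  sig = (2; 2)
  {2,4,8,10}:  v_{2} + v_{4} + v_{8} + v_{10} = 0  →  sig = (4; —)
  {0,2,6,10}:  v_{0} + v_{2} + v_{6} + v_{10} = v_{3}  →  sig = (4; 1)
  {2,6,8,10}:  v_{2} + v_{6} + v_{8} + v_{10} = v_{0}  →  sig = (4; 1)
  {4,5,8,9,10}:  v_{4} + v_{5} + v_{8} + v_{9} + v_{10} = v_{1}  →  sig = (5; 1)

so the primitive-relation signature multiset is
[(2; —), (2; 1), (2; 1), (2; 1,1), (2; 1,1,1,1), (2; 1,1,1,1), (2; 1,1,1,1), (2; 1,1,1,2), (2; 1,1,1,3), (2; 1,1,2), (2; 2), (2; 2), (4; —), (4; 1), (4; 1), (5; 1)]


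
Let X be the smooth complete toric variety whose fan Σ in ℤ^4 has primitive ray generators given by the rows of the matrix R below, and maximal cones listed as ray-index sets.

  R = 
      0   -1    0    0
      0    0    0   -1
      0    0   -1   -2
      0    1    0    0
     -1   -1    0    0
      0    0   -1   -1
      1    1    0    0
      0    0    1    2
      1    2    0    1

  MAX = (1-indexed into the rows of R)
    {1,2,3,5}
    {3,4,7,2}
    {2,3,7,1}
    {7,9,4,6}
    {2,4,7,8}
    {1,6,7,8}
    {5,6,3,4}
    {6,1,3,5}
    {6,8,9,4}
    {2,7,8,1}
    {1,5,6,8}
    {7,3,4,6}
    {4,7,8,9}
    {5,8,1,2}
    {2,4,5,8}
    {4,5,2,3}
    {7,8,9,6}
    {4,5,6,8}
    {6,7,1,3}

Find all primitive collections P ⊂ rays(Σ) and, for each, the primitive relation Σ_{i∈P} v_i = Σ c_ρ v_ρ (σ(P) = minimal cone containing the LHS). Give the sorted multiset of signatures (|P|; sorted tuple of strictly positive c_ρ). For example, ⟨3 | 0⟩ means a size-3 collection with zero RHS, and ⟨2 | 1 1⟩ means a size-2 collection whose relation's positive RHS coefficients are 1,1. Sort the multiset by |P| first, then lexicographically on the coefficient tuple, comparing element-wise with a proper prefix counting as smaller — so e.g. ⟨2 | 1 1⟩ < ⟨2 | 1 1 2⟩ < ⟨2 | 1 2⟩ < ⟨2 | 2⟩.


|primitive collections| = 9. Relations:

  {1,4}:  v_{1} + v_{4} = 0 ; sig = ⟨2 | 0⟩
  {3,8}:  v_{3} + v_{8} = 0 ; sig = ⟨2 | 0⟩
  {5,7}:  v_{5} + v_{7} = 0 ; sig = ⟨2 | 0⟩
  {2,6}:  v_{2} + v_{6} = v_{3} ; sig = ⟨2 | 1⟩
  {2,9}:  v_{2} + v_{9} = v_{4} + v_{7} ; sig = ⟨2 | 1 1⟩
  {1,9}:  v_{1} + v_{9} = v_{6} + v_{7} + v_{8} ; sig = ⟨2 | 1 1 1⟩
  {3,9}:  v_{3} + v_{9} = v_{4} + v_{6} + v_{7} ; sig = ⟨2 | 1 1 1⟩
  {5,9}:  v_{5} + v_{9} = v_{4} + v_{6} + v_{8} ; sig = ⟨2 | 1 1 1⟩
  {4,6,7,8}:  v_{4} + v_{6} + v_{7} + v_{8} = v_{9} ; sig = ⟨4 | 1⟩

Sorted signature multiset PRS(X):
    ⟨2 | 0⟩
    ⟨2 | 0⟩
    ⟨2 | 0⟩
    ⟨2 | 1⟩
    ⟨2 | 1 1⟩
    ⟨2 | 1 1 1⟩
    ⟨2 | 1 1 1⟩
    ⟨2 | 1 1 1⟩
    ⟨4 | 1⟩


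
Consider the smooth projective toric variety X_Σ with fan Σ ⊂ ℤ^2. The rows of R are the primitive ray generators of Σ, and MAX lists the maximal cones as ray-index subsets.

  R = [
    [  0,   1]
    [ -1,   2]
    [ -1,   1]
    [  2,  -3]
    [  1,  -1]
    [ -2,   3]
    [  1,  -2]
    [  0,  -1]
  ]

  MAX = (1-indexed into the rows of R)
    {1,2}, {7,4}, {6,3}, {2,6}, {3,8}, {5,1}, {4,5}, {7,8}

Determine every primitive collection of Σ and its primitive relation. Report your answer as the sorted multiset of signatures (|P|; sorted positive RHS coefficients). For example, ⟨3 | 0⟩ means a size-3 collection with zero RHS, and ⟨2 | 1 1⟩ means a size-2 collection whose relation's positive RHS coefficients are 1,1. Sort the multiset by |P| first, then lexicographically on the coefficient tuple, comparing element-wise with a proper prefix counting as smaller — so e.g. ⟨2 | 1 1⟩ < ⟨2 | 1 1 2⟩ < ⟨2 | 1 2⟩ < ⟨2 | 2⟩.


20 collections generate NE(X_Σ); each relation:

  {1,8}:  v_{1} + v_{8} = 0 — sig = ⟨2 | 0⟩
  {2,7}:  v_{2} + v_{7} = 0 — sig = ⟨2 | 0⟩
  {3,5}:  v_{3} + v_{5} = 0 — sig = ⟨2 | 0⟩
  {4,6}:  v_{4} + v_{6} = 0 — sig = ⟨2 | 0⟩
  {1,3}:  v_{1} + v_{3} = v_{2} — sig = ⟨2 | 1⟩
  {1,7}:  v_{1} + v_{7} = v_{5} — sig = ⟨2 | 1⟩
  {2,3}:  v_{2} + v_{3} = v_{6} — sig = ⟨2 | 1⟩
  {2,4}:  v_{2} + v_{4} = v_{5} — sig = ⟨2 | 1⟩
  {2,5}:  v_{2} + v_{5} = v_{1} — sig = ⟨2 | 1⟩
  {2,8}:  v_{2} + v_{8} = v_{3} — sig = ⟨2 | 1⟩
  {3,4}:  v_{3} + v_{4} = v_{7} — sig = ⟨2 | 1⟩
  {3,7}:  v_{3} + v_{7} = v_{8} — sig = ⟨2 | 1⟩
  {5,6}:  v_{5} + v_{6} = v_{2} — sig = ⟨2 | 1⟩
  {5,7}:  v_{5} + v_{7} = v_{4} — sig = ⟨2 | 1⟩
  {5,8}:  v_{5} + v_{8} = v_{7} — sig = ⟨2 | 1⟩
  {6,7}:  v_{6} + v_{7} = v_{3} — sig = ⟨2 | 1⟩
  {1,4}:  v_{1} + v_{4} = 2·v_{5} — sig = ⟨2 | 2⟩
  {1,6}:  v_{1} + v_{6} = 2·v_{2} — sig = ⟨2 | 2⟩
  {4,8}:  v_{4} + v_{8} = 2·v_{7} — sig = ⟨2 | 2⟩
  {6,8}:  v_{6} + v_{8} = 2·v_{3} — sig = ⟨2 | 2⟩

so the primitive-relation signature multiset is
    ⟨2 | 0⟩
    ⟨2 | 0⟩
    ⟨2 | 0⟩
    ⟨2 | 0⟩
    ⟨2 | 1⟩
    ⟨2 | 1⟩
    ⟨2 | 1⟩
    ⟨2 | 1⟩
    ⟨2 | 1⟩
    ⟨2 | 1⟩
    ⟨2 | 1⟩
    ⟨2 | 1⟩
    ⟨2 | 1⟩
    ⟨2 | 1⟩
    ⟨2 | 1⟩
    ⟨2 | 1⟩
    ⟨2 | 2⟩
    ⟨2 | 2⟩
    ⟨2 | 2⟩
    ⟨2 | 2⟩


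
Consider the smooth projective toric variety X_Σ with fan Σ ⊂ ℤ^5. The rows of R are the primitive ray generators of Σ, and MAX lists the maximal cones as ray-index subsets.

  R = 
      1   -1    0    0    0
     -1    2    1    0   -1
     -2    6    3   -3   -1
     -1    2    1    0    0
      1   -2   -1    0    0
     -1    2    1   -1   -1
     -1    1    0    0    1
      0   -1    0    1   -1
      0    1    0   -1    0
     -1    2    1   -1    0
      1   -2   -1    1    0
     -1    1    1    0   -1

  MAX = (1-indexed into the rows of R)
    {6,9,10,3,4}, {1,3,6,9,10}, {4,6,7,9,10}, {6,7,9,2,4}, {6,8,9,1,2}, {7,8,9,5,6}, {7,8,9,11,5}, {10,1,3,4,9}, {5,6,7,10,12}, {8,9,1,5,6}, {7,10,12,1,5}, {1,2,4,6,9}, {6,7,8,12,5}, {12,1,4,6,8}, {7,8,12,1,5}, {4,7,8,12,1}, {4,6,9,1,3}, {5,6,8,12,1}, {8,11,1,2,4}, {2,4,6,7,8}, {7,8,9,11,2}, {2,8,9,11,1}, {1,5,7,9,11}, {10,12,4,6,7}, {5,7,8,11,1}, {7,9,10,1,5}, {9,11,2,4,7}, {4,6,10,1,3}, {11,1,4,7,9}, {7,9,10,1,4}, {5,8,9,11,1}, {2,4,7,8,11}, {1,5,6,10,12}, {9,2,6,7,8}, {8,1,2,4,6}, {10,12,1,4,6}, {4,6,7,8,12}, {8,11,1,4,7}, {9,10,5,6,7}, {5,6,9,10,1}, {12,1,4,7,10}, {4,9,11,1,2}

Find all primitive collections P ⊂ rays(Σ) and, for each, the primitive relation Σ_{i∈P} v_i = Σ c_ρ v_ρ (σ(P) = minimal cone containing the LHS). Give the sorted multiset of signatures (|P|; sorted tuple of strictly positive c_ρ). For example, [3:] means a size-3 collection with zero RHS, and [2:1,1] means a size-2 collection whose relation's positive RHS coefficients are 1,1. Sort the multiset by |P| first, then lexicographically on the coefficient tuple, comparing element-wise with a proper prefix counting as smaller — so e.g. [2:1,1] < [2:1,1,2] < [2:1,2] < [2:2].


Minimal non-faces — 20 found among 12 rays, 42 max cones:

  P={4,5}:  v_{4} + v_{5} = 0 ; sig = [2:]
  P={10,11}:  v_{10} + v_{11} = 0 ; sig = [2:]
  P={8,10}:  v_{8} + v_{10} = v_{12} ; sig = [2:1]
  P={9,12}:  v_{9} + v_{12} = v_{6} ; sig = [2:1]
  P={11,12}:  v_{11} + v_{12} = v_{8} ; sig = [2:1]
  P={2,5}:  v_{2} + v_{5} = v_{8} + v_{9} ; sig = [2:1,1]
  P={2,10}:  v_{2} + v_{10} = v_{4} + v_{6} ; sig = [2:1,1]
  P={6,11}:  v_{6} + v_{11} = v_{8} + v_{9} ; sig = [2:1,1]
  P={2,12}:  v_{2} + v_{12} = v_{4} + v_{6} + v_{8} ; sig = [2:1,1,1]
  P={3,5}:  v_{3} + v_{5} = v_{1} + v_{6} + v_{9} + v_{10} ; sig = [2:1,1,1,1]
  P={3,11}:  v_{3} + v_{11} = v_{1} + v_{4} + v_{6} + v_{9} ; sig = [2:1,1,1,1]
  P={3,12}:  v_{3} + v_{12} = v_{1} + v_{4} + 2·v_{6} + v_{10} ; sig = [2:1,1,1,2]
  P={3,7}:  v_{3} + v_{7} = v_{4} + v_{9} + 2·v_{10} ; sig = [2:1,1,2]
  P={3,8}:  v_{3} + v_{8} = v_{1} + v_{4} + 2·v_{6} ; sig = [2:1,1,2]
  P={2,3}:  v_{2} + v_{3} = v_{1} + 2·v_{4} + 2·v_{6} + v_{9} ; sig = [2:1,1,2,2]
  P={1,2,7}:  v_{1} + v_{2} + v_{7} = v_{4} ; sig = [3:1]
  P={1,6,7}:  v_{1} + v_{6} + v_{7} = v_{10} ; sig = [3:1]
  P={4,8,9}:  v_{4} + v_{8} + v_{9} = v_{2} ; sig = [3:1]
  P={1,7,8,9}:  v_{1} + v_{7} + v_{8} + v_{9} = 0 ; sig = [4:]
  P={1,4,6,9,10}:  v_{1} + v_{4} + v_{6} + v_{9} + v_{10} = v_{3} ; sig = [5:1]

so the primitive-relation signature multiset is
    [2:]
    [2:]
    [2:1]
    [2:1]
    [2:1]
    [2:1,1]
    [2:1,1]
    [2:1,1]
    [2:1,1,1]
    [2:1,1,1,1]
    [2:1,1,1,1]
    [2:1,1,1,2]
    [2:1,1,2]
    [2:1,1,2]
    [2:1,1,2,2]
    [3:1]
    [3:1]
    [3:1]
    [4:]
    [5:1]


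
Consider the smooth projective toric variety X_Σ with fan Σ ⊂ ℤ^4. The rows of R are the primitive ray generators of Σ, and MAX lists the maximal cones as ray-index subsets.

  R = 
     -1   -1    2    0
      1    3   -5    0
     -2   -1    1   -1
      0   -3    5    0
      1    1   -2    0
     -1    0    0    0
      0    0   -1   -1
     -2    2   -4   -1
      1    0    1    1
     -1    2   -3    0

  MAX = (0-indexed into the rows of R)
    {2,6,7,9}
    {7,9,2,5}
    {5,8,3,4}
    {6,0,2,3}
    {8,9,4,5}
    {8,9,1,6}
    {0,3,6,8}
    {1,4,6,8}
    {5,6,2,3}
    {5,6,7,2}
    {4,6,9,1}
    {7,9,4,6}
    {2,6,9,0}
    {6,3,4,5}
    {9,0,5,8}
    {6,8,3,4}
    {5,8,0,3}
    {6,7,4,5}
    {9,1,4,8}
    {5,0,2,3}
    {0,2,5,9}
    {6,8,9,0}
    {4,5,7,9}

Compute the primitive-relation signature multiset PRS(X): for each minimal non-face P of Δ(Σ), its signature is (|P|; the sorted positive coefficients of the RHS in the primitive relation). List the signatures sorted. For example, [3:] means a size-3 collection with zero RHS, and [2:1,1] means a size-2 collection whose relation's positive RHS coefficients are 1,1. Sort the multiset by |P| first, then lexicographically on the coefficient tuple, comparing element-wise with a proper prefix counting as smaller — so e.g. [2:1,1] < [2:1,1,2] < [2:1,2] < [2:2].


Minimal non-faces — 16 found among 10 rays, 23 max cones:

  P = {0,4}:  v_{0} + v_{4} = 0  ⟹  sig = [2:]
  P = {2,8}:  v_{2} + v_{8} = v_{0}  ⟹  sig = [2:1]
  P = {3,7}:  v_{3} + v_{7} = v_{2}  ⟹  sig = [2:1]
  P = {3,9}:  v_{3} + v_{9} = v_{0}  ⟹  sig = [2:1]
  P = {7,8}:  v_{7} + v_{8} = v_{9}  ⟹  sig = [2:1]
  P = {0,7}:  v_{0} + v_{7} = v_{2} + v_{9}  ⟹  sig = [2:1,1]
  P = {1,2}:  v_{1} + v_{2} = v_{6} + v_{9}  ⟹  sig = [2:1,1]
  P = {1,3}:  v_{1} + v_{3} = v_{6} + v_{8}  ⟹  sig = [2:1,1]
  P = {1,5}:  v_{1} + v_{5} = v_{4} + v_{9}  ⟹  sig = [2:1,1]
  P = {2,4}:  v_{2} + v_{4} = v_{5} + v_{6}  ⟹  sig = [2:1,1]
  P = {0,1}:  v_{0} + v_{1} = v_{6} + v_{8} + v_{9}  ⟹  sig = [2:1,1,1]
  P = {1,7}:  v_{1} + v_{7} = v_{4} + v_{6} + 2·v_{9}  ⟹  sig = [2:1,1,2]
  P = {5,6,8}:  v_{5} + v_{6} + v_{8} = 0  ⟹  sig = [3:]
  P = {0,5,6}:  v_{0} + v_{5} + v_{6} = v_{2}  ⟹  sig = [3:1]
  P = {5,6,9}:  v_{5} + v_{6} + v_{9} = v_{7}  ⟹  sig = [3:1]
  P = {4,6,8,9}:  v_{4} + v_{6} + v_{8} + v_{9} = v_{1}  ⟹  sig = [4:1]

so the primitive-relation signature multiset is
{ [2:],  [2:1] ×4,  [2:1,1] ×5,  [2:1,1,1],  [2:1,1,2],  [3:],  [3:1] ×2,  [4:1] }


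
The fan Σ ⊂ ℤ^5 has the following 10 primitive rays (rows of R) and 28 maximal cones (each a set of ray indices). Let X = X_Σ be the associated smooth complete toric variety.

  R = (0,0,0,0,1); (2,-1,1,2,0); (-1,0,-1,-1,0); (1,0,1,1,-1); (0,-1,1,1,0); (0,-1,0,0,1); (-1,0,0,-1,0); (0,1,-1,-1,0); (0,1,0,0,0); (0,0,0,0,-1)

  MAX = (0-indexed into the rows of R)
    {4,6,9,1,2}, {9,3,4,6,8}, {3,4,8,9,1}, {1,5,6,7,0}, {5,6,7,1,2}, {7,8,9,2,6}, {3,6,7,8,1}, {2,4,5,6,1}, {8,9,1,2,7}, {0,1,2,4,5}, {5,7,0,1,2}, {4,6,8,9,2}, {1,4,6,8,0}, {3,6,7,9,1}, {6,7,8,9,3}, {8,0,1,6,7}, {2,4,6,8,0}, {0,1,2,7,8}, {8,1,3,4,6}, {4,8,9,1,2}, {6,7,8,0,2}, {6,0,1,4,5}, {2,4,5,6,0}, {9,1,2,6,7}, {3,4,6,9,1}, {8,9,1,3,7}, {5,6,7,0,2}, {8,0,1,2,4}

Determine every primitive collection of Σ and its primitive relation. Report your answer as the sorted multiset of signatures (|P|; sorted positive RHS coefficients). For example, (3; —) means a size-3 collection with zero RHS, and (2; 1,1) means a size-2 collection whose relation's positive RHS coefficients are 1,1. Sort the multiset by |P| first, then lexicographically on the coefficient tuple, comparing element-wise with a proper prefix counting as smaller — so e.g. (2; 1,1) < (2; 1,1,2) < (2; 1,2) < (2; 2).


10 minimal non-faces of Δ(Σ) (on 10 rays):

  • {0,9}:  v_{0} + v_{9} = 0 — sig = (2; —)
  • {4,7}:  v_{4} + v_{7} = 0 — sig = (2; —)
  • {2,3}:  v_{2} + v_{3} = v_{9} — sig = (2; 1)
  • {5,8}:  v_{5} + v_{8} = v_{0} — sig = (2; 1)
  • {3,5}:  v_{3} + v_{5} = v_{1} + v_{6} — sig = (2; 1,1)
  • {0,3}:  v_{0} + v_{3} = v_{1} + v_{6} + v_{8} — sig = (2; 1,1,1)
  • {5,9}:  v_{5} + v_{9} = v_{1} + v_{2} + v_{6} — sig = (2; 1,1,1)
  • {1,2,6,8}:  v_{1} + v_{2} + v_{6} + v_{8} = 0 — sig = (4; —)
  • {0,1,2,6}:  v_{0} + v_{1} + v_{2} + v_{6} = v_{5} — sig = (4; 1)
  • {1,6,8,9}:  v_{1} + v_{6} + v_{8} + v_{9} = v_{3} — sig = (4; 1)

so the primitive-relation signature multiset is
    |P|=2: 7 collections, coeffs (), (), (1), (1), (1,1), (1,1,1), (1,1,1)
    |P|=4: 3 collections, coeffs (), (1), (1)


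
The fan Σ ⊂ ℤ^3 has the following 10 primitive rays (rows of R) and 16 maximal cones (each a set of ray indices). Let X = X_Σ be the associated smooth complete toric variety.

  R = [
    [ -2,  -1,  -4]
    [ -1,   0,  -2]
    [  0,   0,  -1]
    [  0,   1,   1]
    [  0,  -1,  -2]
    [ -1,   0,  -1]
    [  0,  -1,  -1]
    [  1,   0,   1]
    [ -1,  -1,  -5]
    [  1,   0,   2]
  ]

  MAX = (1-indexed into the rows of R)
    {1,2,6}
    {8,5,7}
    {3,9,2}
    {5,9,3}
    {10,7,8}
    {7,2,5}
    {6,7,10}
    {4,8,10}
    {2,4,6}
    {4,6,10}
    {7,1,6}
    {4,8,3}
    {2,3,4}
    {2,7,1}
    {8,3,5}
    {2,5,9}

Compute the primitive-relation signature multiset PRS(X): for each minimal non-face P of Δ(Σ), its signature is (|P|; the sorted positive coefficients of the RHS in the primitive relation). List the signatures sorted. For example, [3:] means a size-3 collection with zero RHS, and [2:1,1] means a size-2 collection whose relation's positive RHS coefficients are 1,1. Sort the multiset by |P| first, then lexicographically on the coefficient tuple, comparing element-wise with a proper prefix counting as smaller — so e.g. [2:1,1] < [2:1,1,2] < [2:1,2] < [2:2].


Minimal non-faces — 23 found among 10 rays, 16 max cones:

  • {2,10}:  v_{2} + v_{10} = 0 — sig = [2:]
  • {4,7}:  v_{4} + v_{7} = 0 — sig = [2:]
  • {6,8}:  v_{6} + v_{8} = 0 — sig = [2:]
  • {2,8}:  v_{2} + v_{8} = v_{3} — sig = [2:1]
  • {3,6}:  v_{3} + v_{6} = v_{2} — sig = [2:1]
  • {3,7}:  v_{3} + v_{7} = v_{5} — sig = [2:1]
  • {3,10}:  v_{3} + v_{10} = v_{8} — sig = [2:1]
  • {4,5}:  v_{4} + v_{5} = v_{3} — sig = [2:1]
  • {1,4}:  v_{1} + v_{4} = v_{2} + v_{6} — sig = [2:1,1]
  • {1,8}:  v_{1} + v_{8} = v_{2} + v_{7} — sig = [2:1,1]
  • {1,10}:  v_{1} + v_{10} = v_{6} + v_{7} — sig = [2:1,1]
  • {5,6}:  v_{5} + v_{6} = v_{2} + v_{7} — sig = [2:1,1]
  • {5,10}:  v_{5} + v_{10} = v_{7} + v_{8} — sig = [2:1,1]
  • {9,10}:  v_{9} + v_{10} = v_{3} + v_{5} — sig = [2:1,1]
  • {1,9}:  v_{1} + v_{9} = 3·v_{2} + v_{5} + v_{7} — sig = [2:1,1,3]
  • {1,3}:  v_{1} + v_{3} = 2·v_{2} + v_{7} — sig = [2:1,2]
  • {4,9}:  v_{4} + v_{9} = v_{2} + 2·v_{3} — sig = [2:1,2]
  • {6,9}:  v_{6} + v_{9} = 2·v_{2} + v_{5} — sig = [2:1,2]
  • {7,9}:  v_{7} + v_{9} = v_{2} + 2·v_{5} — sig = [2:1,2]
  • {8,9}:  v_{8} + v_{9} = 2·v_{3} + v_{5} — sig = [2:1,2]
  • {1,5}:  v_{1} + v_{5} = 2·v_{2} + 2·v_{7} — sig = [2:2,2]
  • {2,3,5}:  v_{2} + v_{3} + v_{5} = v_{9} — sig = [3:1]
  • {2,6,7}:  v_{2} + v_{6} + v_{7} = v_{1} — sig = [3:1]

so the primitive-relation signature multiset is
{ [2:] ×3,  [2:1] ×5,  [2:1,1] ×6,  [2:1,1,3],  [2:1,2] ×5,  [2:2,2],  [3:1] ×2 }


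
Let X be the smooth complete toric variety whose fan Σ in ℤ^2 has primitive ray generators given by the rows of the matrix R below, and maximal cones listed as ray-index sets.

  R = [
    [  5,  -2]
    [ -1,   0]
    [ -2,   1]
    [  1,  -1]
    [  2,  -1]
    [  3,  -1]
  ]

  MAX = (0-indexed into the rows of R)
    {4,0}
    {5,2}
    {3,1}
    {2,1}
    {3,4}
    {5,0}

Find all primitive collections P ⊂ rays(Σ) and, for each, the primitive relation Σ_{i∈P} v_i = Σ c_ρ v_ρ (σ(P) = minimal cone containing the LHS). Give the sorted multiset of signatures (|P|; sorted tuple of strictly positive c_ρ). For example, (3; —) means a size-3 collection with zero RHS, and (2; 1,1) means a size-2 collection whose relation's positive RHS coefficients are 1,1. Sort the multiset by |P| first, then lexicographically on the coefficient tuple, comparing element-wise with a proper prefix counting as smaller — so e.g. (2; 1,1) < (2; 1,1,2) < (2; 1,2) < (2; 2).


Σ has 9 primitive collections:

  P = {2,4}:  v_{2} + v_{4} = 0  ⟹  sig = (2; —)
  P = {0,2}:  v_{0} + v_{2} = v_{5}  ⟹  sig = (2; 1)
  P = {1,4}:  v_{1} + v_{4} = v_{3}  ⟹  sig = (2; 1)
  P = {1,5}:  v_{1} + v_{5} = v_{4}  ⟹  sig = (2; 1)
  P = {2,3}:  v_{2} + v_{3} = v_{1}  ⟹  sig = (2; 1)
  P = {4,5}:  v_{4} + v_{5} = v_{0}  ⟹  sig = (2; 1)
  P = {0,1}:  v_{0} + v_{1} = 2·v_{4}  ⟹  sig = (2; 2)
  P = {3,5}:  v_{3} + v_{5} = 2·v_{4}  ⟹  sig = (2; 2)
  P = {0,3}:  v_{0} + v_{3} = 3·v_{4}  ⟹  sig = (2; 3)

Hence PRS(X_Σ) =
{ (2; —),  (2; 1) ×5,  (2; 2) ×2,  (2; 3) }


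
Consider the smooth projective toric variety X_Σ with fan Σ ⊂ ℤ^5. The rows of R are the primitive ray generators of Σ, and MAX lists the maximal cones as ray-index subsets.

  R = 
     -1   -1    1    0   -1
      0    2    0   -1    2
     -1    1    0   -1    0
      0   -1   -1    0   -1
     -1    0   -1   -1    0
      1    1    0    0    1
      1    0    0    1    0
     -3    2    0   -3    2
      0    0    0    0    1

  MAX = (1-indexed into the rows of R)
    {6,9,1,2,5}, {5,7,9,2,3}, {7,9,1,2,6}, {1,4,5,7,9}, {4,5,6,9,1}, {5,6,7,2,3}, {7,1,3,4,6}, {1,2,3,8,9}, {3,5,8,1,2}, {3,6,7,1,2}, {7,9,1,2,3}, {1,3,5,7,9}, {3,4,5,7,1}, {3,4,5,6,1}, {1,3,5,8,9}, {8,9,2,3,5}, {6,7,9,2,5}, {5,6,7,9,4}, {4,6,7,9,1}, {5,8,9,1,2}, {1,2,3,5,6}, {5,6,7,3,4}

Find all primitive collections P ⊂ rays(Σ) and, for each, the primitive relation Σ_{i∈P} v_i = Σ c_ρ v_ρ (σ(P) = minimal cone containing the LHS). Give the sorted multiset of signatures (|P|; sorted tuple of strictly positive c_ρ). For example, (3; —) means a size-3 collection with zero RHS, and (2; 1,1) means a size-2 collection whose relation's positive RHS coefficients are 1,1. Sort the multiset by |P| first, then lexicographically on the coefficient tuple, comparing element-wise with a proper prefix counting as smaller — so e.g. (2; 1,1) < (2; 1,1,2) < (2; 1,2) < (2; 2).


Minimal non-faces — 9 found among 9 rays, 22 max cones:

  P={2,4}:  v_{2} + v_{4} = v_{5} + v_{6} ; sig = (2; 1,1)
  P={4,8}:  v_{4} + v_{8} = v_{1} + v_{2} + 2·v_{5} ; sig = (2; 1,1,2)
  P={6,8}:  v_{6} + v_{8} = v_{1} + 2·v_{2} + v_{5} ; sig = (2; 1,1,2)
  P={7,8}:  v_{7} + v_{8} = 2·v_{3} + 2·v_{9} ; sig = (2; 2,2)
  P={3,4,9}:  v_{3} + v_{4} + v_{9} = v_{5} ; sig = (3; 1)
  P={3,6,9}:  v_{3} + v_{6} + v_{9} = v_{2} ; sig = (3; 1)
  P={1,5,6,7}:  v_{1} + v_{5} + v_{6} + v_{7} = 0 ; sig = (4; —)
  P={1,2,5,7}:  v_{1} + v_{2} + v_{5} + v_{7} = v_{3} + v_{9} ; sig = (4; 1,1)
  P={1,2,3,5,9}:  v_{1} + v_{2} + v_{3} + v_{5} + v_{9} = v_{8} ; sig = (5; 1)

Signatures (|P|; sorted positive RHS coefficients), sorted:
    |P|=2: 4 collections, coeffs (1,1), (1,1,2), (1,1,2), (2,2)
    |P|=3: 2 collections, coeffs (1), (1)
    |P|=4: 2 collections, coeffs (), (1,1)
    |P|=5: 1 collection, coeffs (1)


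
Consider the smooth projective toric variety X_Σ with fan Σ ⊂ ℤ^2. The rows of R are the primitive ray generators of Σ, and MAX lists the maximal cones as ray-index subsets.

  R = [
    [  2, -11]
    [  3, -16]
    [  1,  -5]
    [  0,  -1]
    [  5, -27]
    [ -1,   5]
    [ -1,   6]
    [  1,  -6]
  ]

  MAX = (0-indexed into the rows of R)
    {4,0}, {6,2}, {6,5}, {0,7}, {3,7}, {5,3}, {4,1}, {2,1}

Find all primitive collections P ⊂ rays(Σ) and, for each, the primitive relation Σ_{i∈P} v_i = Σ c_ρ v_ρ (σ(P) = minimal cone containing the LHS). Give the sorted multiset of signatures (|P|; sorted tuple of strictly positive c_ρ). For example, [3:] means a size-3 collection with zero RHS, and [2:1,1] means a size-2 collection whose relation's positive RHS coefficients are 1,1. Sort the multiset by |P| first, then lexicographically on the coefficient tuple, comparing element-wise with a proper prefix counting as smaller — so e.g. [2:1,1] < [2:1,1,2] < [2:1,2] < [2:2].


The 20 primitive collections of Σ (r=8, n=2):

  • {2,5}:  v_{2} + v_{5} = 0  →  sig = [2:]
  • {6,7}:  v_{6} + v_{7} = 0  →  sig = [2:]
  • {0,1}:  v_{0} + v_{1} = v_{4}  →  sig = [2:1]
  • {0,2}:  v_{0} + v_{2} = v_{1}  →  sig = [2:1]
  • {0,5}:  v_{0} + v_{5} = v_{7}  →  sig = [2:1]
  • {0,6}:  v_{0} + v_{6} = v_{2}  →  sig = [2:1]
  • {1,5}:  v_{1} + v_{5} = v_{0}  →  sig = [2:1]
  • {2,3}:  v_{2} + v_{3} = v_{7}  →  sig = [2:1]
  • {2,7}:  v_{2} + v_{7} = v_{0}  →  sig = [2:1]
  • {3,6}:  v_{3} + v_{6} = v_{5}  →  sig = [2:1]
  • {5,7}:  v_{5} + v_{7} = v_{3}  →  sig = [2:1]
  • {1,3}:  v_{1} + v_{3} = v_{0} + v_{7}  →  sig = [2:1,1]
  • {4,6}:  v_{4} + v_{6} = v_{1} + v_{2}  →  sig = [2:1,1]
  • {3,4}:  v_{3} + v_{4} = 2·v_{0} + v_{7}  →  sig = [2:1,2]
  • {0,3}:  v_{0} + v_{3} = 2·v_{7}  →  sig = [2:2]
  • {1,6}:  v_{1} + v_{6} = 2·v_{2}  →  sig = [2:2]
  • {1,7}:  v_{1} + v_{7} = 2·v_{0}  →  sig = [2:2]
  • {2,4}:  v_{2} + v_{4} = 2·v_{1}  →  sig = [2:2]
  • {4,5}:  v_{4} + v_{5} = 2·v_{0}  →  sig = [2:2]
  • {4,7}:  v_{4} + v_{7} = 3·v_{0}  →  sig = [2:3]

Hence PRS(X_Σ) =
    |P|=2: 20 collections, coeffs (), (), (1), (1), (1), (1), (1), (1), (1), (1), (1), (1,1), (1,1), (1,2), (2), (2), (2), (2), (2), (3)


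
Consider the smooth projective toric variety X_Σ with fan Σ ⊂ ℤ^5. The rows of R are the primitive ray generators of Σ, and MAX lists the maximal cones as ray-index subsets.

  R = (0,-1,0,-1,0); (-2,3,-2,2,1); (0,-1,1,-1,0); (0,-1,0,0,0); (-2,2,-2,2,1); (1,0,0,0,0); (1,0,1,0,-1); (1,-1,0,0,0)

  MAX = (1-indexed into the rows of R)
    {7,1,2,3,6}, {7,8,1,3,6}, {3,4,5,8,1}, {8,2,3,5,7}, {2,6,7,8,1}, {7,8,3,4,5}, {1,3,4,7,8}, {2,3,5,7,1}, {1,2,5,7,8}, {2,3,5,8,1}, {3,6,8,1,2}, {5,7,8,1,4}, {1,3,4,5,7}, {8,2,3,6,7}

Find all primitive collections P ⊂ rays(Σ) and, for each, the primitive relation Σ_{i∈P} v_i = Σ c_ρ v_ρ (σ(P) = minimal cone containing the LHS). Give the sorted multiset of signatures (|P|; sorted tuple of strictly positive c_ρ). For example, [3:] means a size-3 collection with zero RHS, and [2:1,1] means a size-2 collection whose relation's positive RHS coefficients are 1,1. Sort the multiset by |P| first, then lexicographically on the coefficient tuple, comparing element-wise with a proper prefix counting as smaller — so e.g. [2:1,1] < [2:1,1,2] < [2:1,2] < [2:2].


5 minimal non-faces of Δ(Σ) (on 8 rays):

  • {2,4}:  v_{2} + v_{4} = v_{5} ; sig = [2:1]
  • {4,6}:  v_{4} + v_{6} = v_{8} ; sig = [2:1]
  • {5,6}:  v_{5} + v_{6} = v_{2} + v_{8} ; sig = [2:1,1]
  • {1,2,3,7,8}:  v_{1} + v_{2} + v_{3} + v_{7} + v_{8} = 0 ; sig = [5:]
  • {1,3,5,7,8}:  v_{1} + v_{3} + v_{5} + v_{7} + v_{8} = v_{4} ; sig = [5:1]

so the primitive-relation signature multiset is
{ [2:1] ×2,  [2:1,1],  [5:],  [5:1] }


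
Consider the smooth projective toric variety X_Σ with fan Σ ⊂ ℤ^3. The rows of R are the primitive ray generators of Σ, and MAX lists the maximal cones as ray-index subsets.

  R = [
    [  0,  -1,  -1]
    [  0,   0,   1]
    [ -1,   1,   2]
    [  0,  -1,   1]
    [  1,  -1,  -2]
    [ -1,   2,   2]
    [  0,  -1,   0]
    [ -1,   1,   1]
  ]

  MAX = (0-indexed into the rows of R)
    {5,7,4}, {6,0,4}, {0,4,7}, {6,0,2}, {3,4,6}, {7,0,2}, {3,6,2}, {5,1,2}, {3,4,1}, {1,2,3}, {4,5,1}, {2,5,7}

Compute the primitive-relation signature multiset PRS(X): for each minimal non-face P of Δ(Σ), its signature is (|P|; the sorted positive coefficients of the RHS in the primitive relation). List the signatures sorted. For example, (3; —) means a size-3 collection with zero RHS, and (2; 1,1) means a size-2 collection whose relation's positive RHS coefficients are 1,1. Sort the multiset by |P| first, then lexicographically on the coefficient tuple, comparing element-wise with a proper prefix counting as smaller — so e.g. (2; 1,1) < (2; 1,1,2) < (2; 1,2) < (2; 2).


10 minimal non-faces of Δ(Σ) (on 8 rays):

  {2,4}:  v_{2} + v_{4} = 0  so sig = (2; —)
  {0,1}:  v_{0} + v_{1} = v_{6}  so sig = (2; 1)
  {0,5}:  v_{0} + v_{5} = v_{7}  so sig = (2; 1)
  {1,6}:  v_{1} + v_{6} = v_{3}  so sig = (2; 1)
  {1,7}:  v_{1} + v_{7} = v_{2}  so sig = (2; 1)
  {5,6}:  v_{5} + v_{6} = v_{2}  so sig = (2; 1)
  {3,5}:  v_{3} + v_{5} = v_{1} + v_{2}  so sig = (2; 1,1)
  {3,7}:  v_{3} + v_{7} = v_{2} + v_{6}  so sig = (2; 1,1)
  {6,7}:  v_{6} + v_{7} = v_{0} + v_{2}  so sig = (2; 1,1)
  {0,3}:  v_{0} + v_{3} = 2·v_{6}  so sig = (2; 2)

Sorted signature multiset PRS(X):
    (2; —)
    (2; 1)
    (2; 1)
    (2; 1)
    (2; 1)
    (2; 1)
    (2; 1,1)
    (2; 1,1)
    (2; 1,1)
    (2; 2)


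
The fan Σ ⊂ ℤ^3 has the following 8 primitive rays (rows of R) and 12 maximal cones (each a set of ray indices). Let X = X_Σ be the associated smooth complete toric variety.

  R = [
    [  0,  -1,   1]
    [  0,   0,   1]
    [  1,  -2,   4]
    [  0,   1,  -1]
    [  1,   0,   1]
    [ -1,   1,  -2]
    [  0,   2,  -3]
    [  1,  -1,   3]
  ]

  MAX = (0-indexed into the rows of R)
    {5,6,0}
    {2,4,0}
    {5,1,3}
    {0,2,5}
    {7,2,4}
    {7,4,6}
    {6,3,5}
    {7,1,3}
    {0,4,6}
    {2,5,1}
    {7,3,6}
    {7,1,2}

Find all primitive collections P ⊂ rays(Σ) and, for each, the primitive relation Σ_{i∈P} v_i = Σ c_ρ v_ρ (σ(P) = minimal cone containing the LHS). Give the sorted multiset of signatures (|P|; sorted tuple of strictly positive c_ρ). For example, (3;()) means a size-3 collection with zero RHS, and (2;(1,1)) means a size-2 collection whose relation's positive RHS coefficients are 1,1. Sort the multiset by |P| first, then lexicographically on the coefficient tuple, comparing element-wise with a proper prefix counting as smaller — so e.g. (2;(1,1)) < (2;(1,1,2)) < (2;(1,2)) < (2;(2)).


Minimal non-faces — 10 found among 8 rays, 12 max cones:

  P = {0,3}:  v_{0} + v_{3} = 0 ; sig = (2;())
  P = {0,7}:  v_{0} + v_{7} = v_{2} ; sig = (2;(1))
  P = {2,3}:  v_{2} + v_{3} = v_{7} ; sig = (2;(1))
  P = {2,6}:  v_{2} + v_{6} = v_{4} ; sig = (2;(1))
  P = {4,5}:  v_{4} + v_{5} = v_{3} ; sig = (2;(1))
  P = {5,7}:  v_{5} + v_{7} = v_{1} ; sig = (2;(1))
  P = {0,1}:  v_{0} + v_{1} = v_{2} + v_{5} ; sig = (2;(1,1))
  P = {1,4}:  v_{1} + v_{4} = v_{3} + v_{7} ; sig = (2;(1,1))
  P = {3,4}:  v_{3} + v_{4} = v_{6} + v_{7} ; sig = (2;(1,1))
  P = {1,6}:  v_{1} + v_{6} = 2·v_{3} ; sig = (2;(2))

Hence PRS(X_Σ) =
[(2;()), (2;(1)), (2;(1)), (2;(1)), (2;(1)), (2;(1)), (2;(1,1)), (2;(1,1)), (2;(1,1)), (2;(2))]


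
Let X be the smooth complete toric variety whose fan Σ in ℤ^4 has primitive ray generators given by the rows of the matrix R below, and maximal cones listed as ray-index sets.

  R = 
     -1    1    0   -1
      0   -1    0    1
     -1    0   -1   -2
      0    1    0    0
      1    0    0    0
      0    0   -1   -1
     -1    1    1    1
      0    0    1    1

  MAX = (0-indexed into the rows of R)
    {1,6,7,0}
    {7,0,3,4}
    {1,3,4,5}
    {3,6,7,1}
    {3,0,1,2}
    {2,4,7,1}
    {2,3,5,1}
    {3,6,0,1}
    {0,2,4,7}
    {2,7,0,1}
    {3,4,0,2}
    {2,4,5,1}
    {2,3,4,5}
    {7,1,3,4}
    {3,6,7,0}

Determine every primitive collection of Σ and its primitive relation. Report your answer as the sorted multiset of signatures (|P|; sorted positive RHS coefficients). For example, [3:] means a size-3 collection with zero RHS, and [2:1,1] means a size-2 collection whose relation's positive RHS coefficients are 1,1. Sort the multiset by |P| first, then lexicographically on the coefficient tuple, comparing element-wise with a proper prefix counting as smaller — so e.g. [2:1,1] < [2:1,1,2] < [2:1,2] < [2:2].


Minimal non-faces — 9 found among 8 rays, 15 max cones:

  {5,7}:  v_{5} + v_{7} = 0 — sig = [2:]
  {0,5}:  v_{0} + v_{5} = v_{2} + v_{3} — sig = [2:1,1]
  {4,6}:  v_{4} + v_{6} = v_{3} + v_{7} — sig = [2:1,1]
  {5,6}:  v_{5} + v_{6} = v_{0} + v_{1} + v_{3} — sig = [2:1,1,1]
  {2,6}:  v_{2} + v_{6} = 2·v_{0} + v_{1} — sig = [2:1,2]
  {0,1,4}:  v_{0} + v_{1} + v_{4} = 0 — sig = [3:]
  {2,3,7}:  v_{2} + v_{3} + v_{7} = v_{0} — sig = [3:1]
  {0,1,3,7}:  v_{0} + v_{1} + v_{3} + v_{7} = v_{6} — sig = [4:1]
  {1,2,3,4}:  v_{1} + v_{2} + v_{3} + v_{4} = v_{5} — sig = [4:1]

Hence PRS(X_Σ) =
    |P|=2: 5 collections, coeffs (), (1,1), (1,1), (1,1,1), (1,2)
    |P|=3: 2 collections, coeffs (), (1)
    |P|=4: 2 collections, coeffs (1), (1)
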